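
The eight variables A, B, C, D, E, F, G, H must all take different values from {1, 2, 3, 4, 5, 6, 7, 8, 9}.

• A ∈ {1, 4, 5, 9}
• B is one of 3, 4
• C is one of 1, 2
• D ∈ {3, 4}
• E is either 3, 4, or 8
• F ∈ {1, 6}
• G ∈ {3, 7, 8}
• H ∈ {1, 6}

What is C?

B and D share exactly the 2 values {3, 4}; by pigeonhole those values go to them, so strike 3, 4 from A, E, G.
E has just one choice, so E = 8. Remove 8 from G.
G must be 7 (only option left).
F and H between them cover only {1, 6} — a naked pair. Remove those values from A, C.
So C = 2.

2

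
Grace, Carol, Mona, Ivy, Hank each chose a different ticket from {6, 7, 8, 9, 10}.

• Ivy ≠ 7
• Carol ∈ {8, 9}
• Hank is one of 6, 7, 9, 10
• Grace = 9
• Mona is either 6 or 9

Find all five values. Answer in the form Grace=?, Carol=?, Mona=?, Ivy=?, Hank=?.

Grace's domain is down to {9}, so Grace = 9. So Carol, Mona, Ivy, Hank can't be 9.
That leaves Carol = 8. Remove 8 from Ivy.
Mona has just one choice, so Mona = 6. Eliminate 6 elsewhere: Ivy, Hank.
Ivy's domain is down to {10}, so Ivy = 10. Eliminate 10 elsewhere: Hank.
Hank has just one choice, so Hank = 7.

Grace=9, Carol=8, Mona=6, Ivy=10, Hank=7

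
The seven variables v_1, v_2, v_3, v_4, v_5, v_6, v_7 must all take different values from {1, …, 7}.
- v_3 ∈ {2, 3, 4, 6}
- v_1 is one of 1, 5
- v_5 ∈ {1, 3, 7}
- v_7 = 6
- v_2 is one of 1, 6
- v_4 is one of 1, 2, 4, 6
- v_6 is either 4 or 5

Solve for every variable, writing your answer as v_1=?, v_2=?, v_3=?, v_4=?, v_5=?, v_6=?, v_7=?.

v_1=5, v_2=1, v_3=3, v_4=2, v_5=7, v_6=4, v_7=6

v_7 has just one choice, so v_7 = 6. Eliminate 6 elsewhere: v_2, v_3, v_4.
v_2 must be 1 (only option left). So v_1, v_4, v_5 can't be 1.
v_1's domain is down to {5}, so v_1 = 5. Eliminate 5 elsewhere: v_6.
v_6 has just one choice, so v_6 = 4. Eliminate 4 elsewhere: v_3, v_4.
v_4 has just one choice, so v_4 = 2. Remove 2 from v_3.
v_3 has just one choice, so v_3 = 3. So v_5 can't be 3.
That leaves v_5 = 7.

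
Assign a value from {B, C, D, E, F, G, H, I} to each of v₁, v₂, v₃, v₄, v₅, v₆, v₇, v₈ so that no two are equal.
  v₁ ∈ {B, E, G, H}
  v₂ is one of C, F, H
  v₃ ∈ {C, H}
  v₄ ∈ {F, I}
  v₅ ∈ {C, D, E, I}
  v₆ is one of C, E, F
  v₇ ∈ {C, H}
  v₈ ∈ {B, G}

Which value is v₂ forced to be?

Among the 8 variables, D fits only v₅ (and all 8 values in {B, C, D, E, F, G, H, I} must be used), so v₅ = D.
The 7 still-open variables draw from only 7 values {B, C, E, F, G, H, I}, so each is used; only v₄ can be I, hence v₄ = I.
The 2 variables v₃ and v₇ are confined to {C, H}, which locks those values in; drop them from v₁, v₂, v₆.
So v₂ = F.

F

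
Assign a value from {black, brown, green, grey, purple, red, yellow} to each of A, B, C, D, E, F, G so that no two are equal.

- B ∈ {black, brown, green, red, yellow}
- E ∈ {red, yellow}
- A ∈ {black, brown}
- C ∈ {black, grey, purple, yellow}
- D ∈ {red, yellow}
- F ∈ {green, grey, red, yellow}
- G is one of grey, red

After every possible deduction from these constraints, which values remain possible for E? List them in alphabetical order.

The 7 variables together cover exactly {black, brown, green, grey, purple, red, yellow} — 7 values for 7 variables — and purple appears only in C's list, so C = purple.
The 2 variables D and E are confined to {red, yellow}, which locks those values in; drop them from B, F, G.
G has just one choice, so G = grey. Strike grey from F.
F has just one choice, so F = green. Strike green from B.
No further eliminations apply; E can still be any of red, yellow.

red, yellow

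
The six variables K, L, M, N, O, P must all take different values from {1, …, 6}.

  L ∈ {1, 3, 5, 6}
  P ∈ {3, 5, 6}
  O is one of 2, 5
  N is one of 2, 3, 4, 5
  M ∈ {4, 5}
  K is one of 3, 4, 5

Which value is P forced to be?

The 6 variables draw from only 6 values {1, 2, 3, 4, 5, 6}, so each is used; only L can be 1, hence L = 1.
Among the 5 still-open variables, 6 fits only P (and all 5 values in {2, 3, 4, 5, 6} must be used), so P = 6.

6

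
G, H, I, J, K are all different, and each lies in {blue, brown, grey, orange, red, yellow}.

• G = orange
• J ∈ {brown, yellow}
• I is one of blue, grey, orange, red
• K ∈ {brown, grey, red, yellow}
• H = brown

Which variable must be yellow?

G's domain is down to {orange}, so G = orange. Eliminate orange elsewhere: I.
H has just one choice, so H = brown. Remove brown from J, K.
So yellow goes to J.

J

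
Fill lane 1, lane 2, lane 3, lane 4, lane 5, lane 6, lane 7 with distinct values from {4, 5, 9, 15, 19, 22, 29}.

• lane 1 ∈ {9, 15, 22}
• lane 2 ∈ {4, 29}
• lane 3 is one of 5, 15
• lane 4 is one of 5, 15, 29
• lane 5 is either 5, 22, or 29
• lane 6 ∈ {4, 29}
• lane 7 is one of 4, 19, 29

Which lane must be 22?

lane 5

The 7 variables together cover exactly {4, 5, 9, 15, 19, 22, 29} — 7 values for 7 variables — and 9 appears only in lane 1's list, so lane 1 = 9.
The 6 still-open variables together cover exactly {4, 5, 15, 19, 22, 29} — 6 values for 6 variables — and 19 appears only in lane 7's list, so lane 7 = 19.
Among the 5 still-open variables, 22 fits only lane 5 (and all 5 values in {4, 5, 15, 22, 29} must be used), so lane 5 = 22.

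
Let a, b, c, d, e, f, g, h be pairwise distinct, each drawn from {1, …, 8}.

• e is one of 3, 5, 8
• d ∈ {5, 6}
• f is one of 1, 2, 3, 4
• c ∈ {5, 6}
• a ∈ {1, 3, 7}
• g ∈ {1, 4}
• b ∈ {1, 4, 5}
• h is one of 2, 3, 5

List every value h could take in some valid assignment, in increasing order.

Among the 8 variables, 7 fits only a (and all 8 values in {1, 2, 3, 4, 5, 6, 7, 8} must be used), so a = 7.
The 7 still-open variables draw from only 7 values {1, 2, 3, 4, 5, 6, 8}, so each is used; only e can be 8, hence e = 8.
The 2 variables c and d are confined to {5, 6}, which locks those values in; drop them from b, h.
The 2 variables b and g are confined to {1, 4}, which locks those values in; drop them from f.
No further eliminations apply; h can still be any of 2, 3.

2, 3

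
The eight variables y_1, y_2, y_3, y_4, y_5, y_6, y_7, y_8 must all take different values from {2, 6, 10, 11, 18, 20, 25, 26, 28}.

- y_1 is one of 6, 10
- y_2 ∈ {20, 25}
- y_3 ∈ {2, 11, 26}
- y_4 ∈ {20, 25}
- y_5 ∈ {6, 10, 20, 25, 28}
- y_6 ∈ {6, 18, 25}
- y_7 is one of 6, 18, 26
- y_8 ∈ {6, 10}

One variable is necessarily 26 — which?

y_7

The 2 variables y_1 and y_8 are confined to {6, 10}, which locks those values in; drop them from y_5, y_6, y_7.
y_2 and y_4 share exactly the 2 values {20, 25}; by pigeonhole those values go to them, so strike 20, 25 from y_5, y_6.
y_5's domain is down to {28}, so y_5 = 28.
y_6 must be 18 (only option left). Remove 18 from y_7.
So 26 goes to y_7.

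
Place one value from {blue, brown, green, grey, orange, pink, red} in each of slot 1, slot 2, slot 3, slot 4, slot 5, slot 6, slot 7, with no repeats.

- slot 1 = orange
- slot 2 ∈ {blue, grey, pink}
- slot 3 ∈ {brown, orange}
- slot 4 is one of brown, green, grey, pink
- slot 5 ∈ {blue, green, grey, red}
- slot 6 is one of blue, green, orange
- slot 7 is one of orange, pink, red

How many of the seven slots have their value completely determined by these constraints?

2

slot 1 must be orange (only option left). So slot 3, slot 6, slot 7 can't be orange.
slot 3's domain is down to {brown}, so slot 3 = brown. Strike brown from slot 4.
Determined: slot 1=orange, slot 3=brown. The other slots each still have more than one consistent value. That makes 2.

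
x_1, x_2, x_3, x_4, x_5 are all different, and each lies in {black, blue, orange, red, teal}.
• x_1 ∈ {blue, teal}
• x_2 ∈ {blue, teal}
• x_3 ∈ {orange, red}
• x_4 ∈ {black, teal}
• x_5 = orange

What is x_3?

x_5's domain is down to {orange}, so x_5 = orange. So x_3 can't be orange.
So x_3 = red.

red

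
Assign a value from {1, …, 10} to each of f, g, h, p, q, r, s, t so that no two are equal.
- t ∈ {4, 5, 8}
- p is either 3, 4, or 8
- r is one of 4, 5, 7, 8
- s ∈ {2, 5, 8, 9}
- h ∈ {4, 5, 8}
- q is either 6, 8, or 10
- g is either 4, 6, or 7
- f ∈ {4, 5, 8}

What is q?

10

f, h, t between them cover only {4, 5, 8} — a naked triple. Remove those values from g, p, q, r, s.
p has just one choice, so p = 3.
r's domain is down to {7}, so r = 7. Remove 7 from g.
That leaves g = 6. Remove 6 from q.
So q = 10.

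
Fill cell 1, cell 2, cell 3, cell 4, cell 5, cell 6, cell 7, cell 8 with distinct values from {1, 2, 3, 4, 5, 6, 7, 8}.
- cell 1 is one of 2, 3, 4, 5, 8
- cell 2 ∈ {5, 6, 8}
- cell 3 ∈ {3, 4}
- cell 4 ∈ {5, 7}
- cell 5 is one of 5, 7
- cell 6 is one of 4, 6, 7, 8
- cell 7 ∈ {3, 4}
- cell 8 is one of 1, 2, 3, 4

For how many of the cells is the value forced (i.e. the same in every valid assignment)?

2

The 8 variables together cover exactly {1, 2, 3, 4, 5, 6, 7, 8} — 8 values for 8 variables — and 1 appears only in cell 8's list, so cell 8 = 1.
Among the 7 still-open variables, 2 fits only cell 1 (and all 7 values in {2, 3, 4, 5, 6, 7, 8} must be used), so cell 1 = 2.
The 2 variables cell 3 and cell 7 are confined to {3, 4}, which locks those values in; drop them from cell 6.
The 2 variables cell 4 and cell 5 are confined to {5, 7}, which locks those values in; drop them from cell 2, cell 6.
Determined: cell 1=2, cell 8=1. The other cells each still have more than one consistent value. That makes 2.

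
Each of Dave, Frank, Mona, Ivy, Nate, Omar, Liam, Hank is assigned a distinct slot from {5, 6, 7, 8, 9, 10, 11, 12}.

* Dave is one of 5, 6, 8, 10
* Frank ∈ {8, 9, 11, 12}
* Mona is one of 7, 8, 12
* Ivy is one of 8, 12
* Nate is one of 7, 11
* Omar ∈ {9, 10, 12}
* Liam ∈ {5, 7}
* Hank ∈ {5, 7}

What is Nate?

11

Among the 8 variables, 6 fits only Dave (and all 8 values in {5, 6, 7, 8, 9, 10, 11, 12} must be used), so Dave = 6.
The 7 still-open variables draw from only 7 values {5, 7, 8, 9, 10, 11, 12}, so each is used; only Omar can be 10, hence Omar = 10.
The 6 still-open variables draw from only 6 values {5, 7, 8, 9, 11, 12}, so each is used; only Frank can be 9, hence Frank = 9.
The 5 still-open variables draw from only 5 values {5, 7, 8, 11, 12}, so each is used; only Nate can be 11, hence Nate = 11.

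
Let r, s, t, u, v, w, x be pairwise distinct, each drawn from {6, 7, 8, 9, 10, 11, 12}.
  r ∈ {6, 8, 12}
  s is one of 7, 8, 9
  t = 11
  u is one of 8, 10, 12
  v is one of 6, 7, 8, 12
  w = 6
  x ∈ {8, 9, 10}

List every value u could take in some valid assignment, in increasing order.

8, 10, 12

t's domain is down to {11}, so t = 11.
w must be 6 (only option left). Eliminate 6 elsewhere: r, v.
No further eliminations apply; u can still be any of 8, 10, 12.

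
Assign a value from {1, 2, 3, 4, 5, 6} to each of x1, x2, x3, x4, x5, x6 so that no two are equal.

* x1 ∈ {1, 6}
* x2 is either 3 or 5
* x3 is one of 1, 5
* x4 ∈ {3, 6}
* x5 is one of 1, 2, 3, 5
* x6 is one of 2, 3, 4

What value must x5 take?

Among the 6 variables, 4 fits only x6 (and all 6 values in {1, 2, 3, 4, 5, 6} must be used), so x6 = 4.
Among the 5 still-open variables, 2 fits only x5 (and all 5 values in {1, 2, 3, 5, 6} must be used), so x5 = 2.

2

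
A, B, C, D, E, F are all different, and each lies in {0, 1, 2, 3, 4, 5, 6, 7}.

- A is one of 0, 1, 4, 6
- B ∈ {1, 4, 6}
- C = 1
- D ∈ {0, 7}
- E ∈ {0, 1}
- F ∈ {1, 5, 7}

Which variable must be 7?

D

C must be 1 (only option left). So A, B, E, F can't be 1.
That leaves E = 0. So A, D can't be 0.
So 7 goes to D.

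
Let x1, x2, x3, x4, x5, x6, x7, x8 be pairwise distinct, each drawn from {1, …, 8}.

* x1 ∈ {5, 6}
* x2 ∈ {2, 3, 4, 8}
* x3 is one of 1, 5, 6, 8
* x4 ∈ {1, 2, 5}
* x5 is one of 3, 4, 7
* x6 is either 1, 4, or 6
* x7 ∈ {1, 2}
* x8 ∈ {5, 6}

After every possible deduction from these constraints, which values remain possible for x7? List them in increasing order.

Among the 8 variables, 7 fits only x5 (and all 8 values in {1, 2, 3, 4, 5, 6, 7, 8} must be used), so x5 = 7.
Among the 7 still-open variables, 3 fits only x2 (and all 7 values in {1, 2, 3, 4, 5, 6, 8} must be used), so x2 = 3.
Among the 6 still-open variables, 4 fits only x6 (and all 6 values in {1, 2, 4, 5, 6, 8} must be used), so x6 = 4.
The 5 still-open variables together cover exactly {1, 2, 5, 6, 8} — 5 values for 5 variables — and 8 appears only in x3's list, so x3 = 8.
x1 and x8 share exactly the 2 values {5, 6}; by pigeonhole those values go to them, so strike 5, 6 from x4.
No further eliminations apply; x7 can still be any of 1, 2.

1, 2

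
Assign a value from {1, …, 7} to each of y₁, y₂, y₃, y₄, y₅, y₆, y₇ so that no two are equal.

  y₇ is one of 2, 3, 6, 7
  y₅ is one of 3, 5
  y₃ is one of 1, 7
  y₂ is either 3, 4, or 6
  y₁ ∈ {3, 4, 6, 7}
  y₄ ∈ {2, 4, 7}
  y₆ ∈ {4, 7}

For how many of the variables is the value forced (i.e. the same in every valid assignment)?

2

The 7 variables together cover exactly {1, 2, 3, 4, 5, 6, 7} — 7 values for 7 variables — and 1 appears only in y₃'s list, so y₃ = 1.
Among the 6 still-open variables, 5 fits only y₅ (and all 6 values in {2, 3, 4, 5, 6, 7} must be used), so y₅ = 5.
Determined: y₃=1, y₅=5. The other variables each still have more than one consistent value. That makes 2.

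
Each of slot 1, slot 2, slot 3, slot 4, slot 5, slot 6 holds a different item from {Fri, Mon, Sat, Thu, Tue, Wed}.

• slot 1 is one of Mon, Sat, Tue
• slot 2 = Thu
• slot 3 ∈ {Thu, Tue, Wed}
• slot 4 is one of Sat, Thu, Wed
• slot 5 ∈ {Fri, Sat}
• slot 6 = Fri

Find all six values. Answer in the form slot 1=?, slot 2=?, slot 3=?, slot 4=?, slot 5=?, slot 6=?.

slot 1=Mon, slot 2=Thu, slot 3=Tue, slot 4=Wed, slot 5=Sat, slot 6=Fri

slot 2's domain is down to {Thu}, so slot 2 = Thu. Strike Thu from slot 3, slot 4.
slot 6's domain is down to {Fri}, so slot 6 = Fri. Strike Fri from slot 5.
slot 5's domain is down to {Sat}, so slot 5 = Sat. Strike Sat from slot 1, slot 4.
slot 4 must be Wed (only option left). Remove Wed from slot 3.
slot 3 must be Tue (only option left). Strike Tue from slot 1.
slot 1's domain is down to {Mon}, so slot 1 = Mon.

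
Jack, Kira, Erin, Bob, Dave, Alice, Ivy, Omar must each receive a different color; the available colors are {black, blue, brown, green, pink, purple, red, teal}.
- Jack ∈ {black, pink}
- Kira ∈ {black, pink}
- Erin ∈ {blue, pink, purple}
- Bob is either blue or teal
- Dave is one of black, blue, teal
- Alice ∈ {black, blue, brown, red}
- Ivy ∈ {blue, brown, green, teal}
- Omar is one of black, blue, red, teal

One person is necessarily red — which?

The 8 variables draw from only 8 values {black, blue, brown, green, pink, purple, red, teal}, so each is used; only Ivy can be green, hence Ivy = green.
Among the 7 still-open variables, brown fits only Alice (and all 7 values in {black, blue, brown, pink, purple, red, teal} must be used), so Alice = brown.
Among the 6 still-open variables, purple fits only Erin (and all 6 values in {black, blue, pink, purple, red, teal} must be used), so Erin = purple.
The 5 still-open variables together cover exactly {black, blue, pink, red, teal} — 5 values for 5 variables — and red appears only in Omar's list, so Omar = red.

Omar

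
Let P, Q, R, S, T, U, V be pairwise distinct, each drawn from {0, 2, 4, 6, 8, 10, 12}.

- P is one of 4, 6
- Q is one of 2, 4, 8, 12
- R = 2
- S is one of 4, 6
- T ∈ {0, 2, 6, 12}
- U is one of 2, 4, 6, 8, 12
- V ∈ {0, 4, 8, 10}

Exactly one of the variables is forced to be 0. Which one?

T

R has just one choice, so R = 2. Remove 2 from Q, T, U.
The 6 still-open variables draw from only 6 values {0, 4, 6, 8, 10, 12}, so each is used; only V can be 10, hence V = 10.
The 5 still-open variables draw from only 5 values {0, 4, 6, 8, 12}, so each is used; only T can be 0, hence T = 0.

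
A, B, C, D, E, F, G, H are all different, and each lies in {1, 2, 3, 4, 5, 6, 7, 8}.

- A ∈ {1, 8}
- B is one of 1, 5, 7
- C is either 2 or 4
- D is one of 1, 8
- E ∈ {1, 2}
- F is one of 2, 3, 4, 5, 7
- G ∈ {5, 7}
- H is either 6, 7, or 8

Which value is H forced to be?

6

The 8 variables together cover exactly {1, 2, 3, 4, 5, 6, 7, 8} — 8 values for 8 variables — and 3 appears only in F's list, so F = 3.
The 7 still-open variables together cover exactly {1, 2, 4, 5, 6, 7, 8} — 7 values for 7 variables — and 4 appears only in C's list, so C = 4.
The 6 still-open variables draw from only 6 values {1, 2, 5, 6, 7, 8}, so each is used; only E can be 2, hence E = 2.
The 5 still-open variables draw from only 5 values {1, 5, 6, 7, 8}, so each is used; only H can be 6, hence H = 6.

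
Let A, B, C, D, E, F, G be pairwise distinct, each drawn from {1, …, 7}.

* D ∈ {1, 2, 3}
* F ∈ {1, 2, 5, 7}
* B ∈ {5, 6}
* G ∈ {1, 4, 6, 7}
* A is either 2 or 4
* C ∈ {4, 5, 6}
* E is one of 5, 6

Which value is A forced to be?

2

Among the 7 variables, 3 fits only D (and all 7 values in {1, 2, 3, 4, 5, 6, 7} must be used), so D = 3.
The 2 variables B and E are confined to {5, 6}, which locks those values in; drop them from C, F, G.
C has just one choice, so C = 4. Strike 4 from A, G.
So A = 2.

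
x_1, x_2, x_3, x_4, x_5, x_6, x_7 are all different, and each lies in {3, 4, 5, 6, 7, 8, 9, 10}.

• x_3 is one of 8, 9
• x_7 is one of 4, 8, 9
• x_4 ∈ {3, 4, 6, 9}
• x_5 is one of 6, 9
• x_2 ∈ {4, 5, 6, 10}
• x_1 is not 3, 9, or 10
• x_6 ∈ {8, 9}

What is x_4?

3

x_3 and x_6 share exactly the 2 values {8, 9}; by pigeonhole those values go to them, so strike 8, 9 from x_1, x_4, x_5, x_7.
x_5's domain is down to {6}, so x_5 = 6. Remove 6 from x_1, x_2, x_4.
x_7's domain is down to {4}, so x_7 = 4. Eliminate 4 elsewhere: x_1, x_2, x_4.
So x_4 = 3.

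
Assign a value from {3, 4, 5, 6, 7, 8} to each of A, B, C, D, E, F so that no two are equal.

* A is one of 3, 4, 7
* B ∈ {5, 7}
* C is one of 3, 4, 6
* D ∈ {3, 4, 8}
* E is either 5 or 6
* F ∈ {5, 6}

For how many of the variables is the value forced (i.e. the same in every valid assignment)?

2

The 6 variables draw from only 6 values {3, 4, 5, 6, 7, 8}, so each is used; only D can be 8, hence D = 8.
E and F between them cover only {5, 6} — a naked pair. Remove those values from B, C.
B must be 7 (only option left). So A can't be 7.
Determined: B=7, D=8. The other variables each still have more than one consistent value. That makes 2.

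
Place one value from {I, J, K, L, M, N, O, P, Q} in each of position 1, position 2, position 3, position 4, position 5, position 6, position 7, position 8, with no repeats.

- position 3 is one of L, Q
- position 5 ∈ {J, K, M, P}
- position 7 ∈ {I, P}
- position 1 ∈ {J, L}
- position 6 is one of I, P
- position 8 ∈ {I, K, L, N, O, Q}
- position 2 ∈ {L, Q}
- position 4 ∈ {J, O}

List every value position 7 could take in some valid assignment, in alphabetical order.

I, P

position 2 and position 3 between them cover only {L, Q} — a naked pair. Remove those values from position 1, position 8.
position 1's domain is down to {J}, so position 1 = J. Eliminate J elsewhere: position 4, position 5.
position 4 must be O (only option left). Eliminate O elsewhere: position 8.
position 6 and position 7 share exactly the 2 values {I, P}; by pigeonhole those values go to them, so strike I, P from position 5, position 8.
No further eliminations apply; position 7 can still be any of I, P.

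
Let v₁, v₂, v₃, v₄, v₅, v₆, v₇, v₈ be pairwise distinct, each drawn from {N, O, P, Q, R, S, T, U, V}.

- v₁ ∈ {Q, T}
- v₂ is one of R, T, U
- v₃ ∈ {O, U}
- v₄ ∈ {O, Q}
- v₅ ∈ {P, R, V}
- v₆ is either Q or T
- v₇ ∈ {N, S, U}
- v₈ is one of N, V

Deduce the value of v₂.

R

The 2 variables v₁ and v₆ are confined to {Q, T}, which locks those values in; drop them from v₂, v₄.
v₄'s domain is down to {O}, so v₄ = O. Strike O from v₃.
v₃'s domain is down to {U}, so v₃ = U. Strike U from v₂, v₇.
So v₂ = R.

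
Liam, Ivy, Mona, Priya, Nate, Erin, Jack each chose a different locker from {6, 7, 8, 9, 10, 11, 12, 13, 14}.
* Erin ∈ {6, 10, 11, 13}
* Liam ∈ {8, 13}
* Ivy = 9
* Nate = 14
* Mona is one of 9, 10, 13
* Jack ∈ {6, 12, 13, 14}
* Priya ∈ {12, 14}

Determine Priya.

Ivy has just one choice, so Ivy = 9. Remove 9 from Mona.
Nate's domain is down to {14}, so Nate = 14. Remove 14 from Priya, Jack.
So Priya = 12.

12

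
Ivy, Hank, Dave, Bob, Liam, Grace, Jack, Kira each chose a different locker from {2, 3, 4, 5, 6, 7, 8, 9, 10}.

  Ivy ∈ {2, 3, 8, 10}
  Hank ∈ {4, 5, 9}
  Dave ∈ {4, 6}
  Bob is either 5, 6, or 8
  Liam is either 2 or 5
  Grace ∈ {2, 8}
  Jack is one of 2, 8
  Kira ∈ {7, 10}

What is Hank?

The 2 variables Grace and Jack are confined to {2, 8}, which locks those values in; drop them from Ivy, Bob, Liam.
Liam's domain is down to {5}, so Liam = 5. So Hank, Bob can't be 5.
That leaves Bob = 6. Strike 6 from Dave.
Dave's domain is down to {4}, so Dave = 4. Remove 4 from Hank.
So Hank = 9.

9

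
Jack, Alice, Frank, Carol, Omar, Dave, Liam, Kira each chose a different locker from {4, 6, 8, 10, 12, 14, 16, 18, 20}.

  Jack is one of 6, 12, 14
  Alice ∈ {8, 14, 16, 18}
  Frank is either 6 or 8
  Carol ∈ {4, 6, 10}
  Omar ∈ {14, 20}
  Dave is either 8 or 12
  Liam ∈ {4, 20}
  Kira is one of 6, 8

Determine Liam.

Frank and Kira between them cover only {6, 8} — a naked pair. Remove those values from Jack, Alice, Carol, Dave.
Dave has just one choice, so Dave = 12. So Jack can't be 12.
Jack must be 14 (only option left). Strike 14 from Alice, Omar.
Omar must be 20 (only option left). Remove 20 from Liam.
So Liam = 4.

4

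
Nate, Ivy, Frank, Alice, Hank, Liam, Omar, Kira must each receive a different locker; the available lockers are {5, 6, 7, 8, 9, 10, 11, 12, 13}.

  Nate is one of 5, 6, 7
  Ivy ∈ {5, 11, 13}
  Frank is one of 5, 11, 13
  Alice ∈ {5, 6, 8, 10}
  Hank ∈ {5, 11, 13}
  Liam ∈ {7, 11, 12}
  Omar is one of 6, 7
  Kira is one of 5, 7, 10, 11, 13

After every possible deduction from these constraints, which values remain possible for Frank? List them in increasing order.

5, 11, 13

The 8 variables together cover exactly {5, 6, 7, 8, 10, 11, 12, 13} — 8 values for 8 variables — and 8 appears only in Alice's list, so Alice = 8.
Among the 7 still-open variables, 10 fits only Kira (and all 7 values in {5, 6, 7, 10, 11, 12, 13} must be used), so Kira = 10.
Among the 6 still-open variables, 12 fits only Liam (and all 6 values in {5, 6, 7, 11, 12, 13} must be used), so Liam = 12.
The 3 variables Ivy, Frank, Hank are confined to {5, 11, 13}, which locks those values in; drop them from Nate.
No further eliminations apply; Frank can still be any of 5, 11, 13.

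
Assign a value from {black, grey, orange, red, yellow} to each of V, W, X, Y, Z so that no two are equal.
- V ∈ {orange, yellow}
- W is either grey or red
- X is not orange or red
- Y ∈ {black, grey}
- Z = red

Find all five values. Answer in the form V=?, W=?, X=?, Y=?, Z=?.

Z must be red (only option left). Remove red from W.
W's domain is down to {grey}, so W = grey. Eliminate grey elsewhere: X, Y.
Y has just one choice, so Y = black. Strike black from X.
X's domain is down to {yellow}, so X = yellow. Remove yellow from V.
That leaves V = orange.

V=orange, W=grey, X=yellow, Y=black, Z=red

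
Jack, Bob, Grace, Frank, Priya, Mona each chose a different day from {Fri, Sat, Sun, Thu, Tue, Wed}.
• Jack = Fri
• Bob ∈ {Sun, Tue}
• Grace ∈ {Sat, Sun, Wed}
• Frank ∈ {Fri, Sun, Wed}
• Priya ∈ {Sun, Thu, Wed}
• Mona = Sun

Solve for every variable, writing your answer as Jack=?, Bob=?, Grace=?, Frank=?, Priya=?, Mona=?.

Jack has just one choice, so Jack = Fri. Strike Fri from Frank.
Mona's domain is down to {Sun}, so Mona = Sun. Eliminate Sun elsewhere: Bob, Grace, Frank, Priya.
Bob's domain is down to {Tue}, so Bob = Tue.
Frank must be Wed (only option left). Remove Wed from Grace, Priya.
That leaves Priya = Thu.
Grace must be Sat (only option left).

Jack=Fri, Bob=Tue, Grace=Sat, Frank=Wed, Priya=Thu, Mona=Sun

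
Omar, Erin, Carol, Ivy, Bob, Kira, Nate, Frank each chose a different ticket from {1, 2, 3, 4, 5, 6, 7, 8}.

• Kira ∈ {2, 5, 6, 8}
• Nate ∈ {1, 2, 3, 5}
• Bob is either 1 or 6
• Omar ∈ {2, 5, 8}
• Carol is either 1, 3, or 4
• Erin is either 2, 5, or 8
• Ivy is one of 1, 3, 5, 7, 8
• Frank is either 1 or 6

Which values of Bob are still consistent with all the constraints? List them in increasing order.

1, 6

The 8 variables draw from only 8 values {1, 2, 3, 4, 5, 6, 7, 8}, so each is used; only Carol can be 4, hence Carol = 4.
The 7 still-open variables draw from only 7 values {1, 2, 3, 5, 6, 7, 8}, so each is used; only Ivy can be 7, hence Ivy = 7.
The 6 still-open variables together cover exactly {1, 2, 3, 5, 6, 8} — 6 values for 6 variables — and 3 appears only in Nate's list, so Nate = 3.
Bob and Frank between them cover only {1, 6} — a naked pair. Remove those values from Kira.
No further eliminations apply; Bob can still be any of 1, 6.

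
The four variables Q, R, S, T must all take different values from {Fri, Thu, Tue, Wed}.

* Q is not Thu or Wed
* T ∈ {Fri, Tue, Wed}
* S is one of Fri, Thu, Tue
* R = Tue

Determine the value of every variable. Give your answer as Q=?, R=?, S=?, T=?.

R has just one choice, so R = Tue. Remove Tue from Q, S, T.
That leaves Q = Fri. Strike Fri from S, T.
That leaves S = Thu.
T has just one choice, so T = Wed.

Q=Fri, R=Tue, S=Thu, T=Wed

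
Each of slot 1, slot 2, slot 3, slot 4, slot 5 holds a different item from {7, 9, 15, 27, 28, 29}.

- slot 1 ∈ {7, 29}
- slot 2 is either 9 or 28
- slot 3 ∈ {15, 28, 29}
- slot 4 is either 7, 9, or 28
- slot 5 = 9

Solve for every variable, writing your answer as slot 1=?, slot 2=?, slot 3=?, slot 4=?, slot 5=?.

slot 5 must be 9 (only option left). So slot 2, slot 4 can't be 9.
slot 2's domain is down to {28}, so slot 2 = 28. Remove 28 from slot 3, slot 4.
That leaves slot 4 = 7. So slot 1 can't be 7.
slot 1 has just one choice, so slot 1 = 29. Remove 29 from slot 3.
slot 3's domain is down to {15}, so slot 3 = 15.

slot 1=29, slot 2=28, slot 3=15, slot 4=7, slot 5=9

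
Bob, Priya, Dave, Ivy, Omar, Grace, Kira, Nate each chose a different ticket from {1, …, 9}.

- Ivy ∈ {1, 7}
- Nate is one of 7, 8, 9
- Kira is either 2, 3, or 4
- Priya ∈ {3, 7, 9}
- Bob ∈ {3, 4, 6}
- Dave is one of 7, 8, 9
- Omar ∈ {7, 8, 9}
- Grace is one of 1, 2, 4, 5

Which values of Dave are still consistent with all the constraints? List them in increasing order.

7, 8, 9

The 3 variables Dave, Omar, Nate are confined to {7, 8, 9}, which locks those values in; drop them from Priya, Ivy.
That leaves Priya = 3. So Bob, Kira can't be 3.
Ivy has just one choice, so Ivy = 1. Eliminate 1 elsewhere: Grace.
No further eliminations apply; Dave can still be any of 7, 8, 9.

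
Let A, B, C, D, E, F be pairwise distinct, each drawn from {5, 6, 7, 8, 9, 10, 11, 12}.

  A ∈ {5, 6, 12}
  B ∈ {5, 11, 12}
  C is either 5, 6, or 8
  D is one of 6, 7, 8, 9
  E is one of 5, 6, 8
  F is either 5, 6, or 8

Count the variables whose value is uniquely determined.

The 3 variables C, E, F are confined to {5, 6, 8}, which locks those values in; drop them from A, B, D.
A must be 12 (only option left). Eliminate 12 elsewhere: B.
That leaves B = 11.
Determined: A=12, B=11. The other variables each still have more than one consistent value. That makes 2.

2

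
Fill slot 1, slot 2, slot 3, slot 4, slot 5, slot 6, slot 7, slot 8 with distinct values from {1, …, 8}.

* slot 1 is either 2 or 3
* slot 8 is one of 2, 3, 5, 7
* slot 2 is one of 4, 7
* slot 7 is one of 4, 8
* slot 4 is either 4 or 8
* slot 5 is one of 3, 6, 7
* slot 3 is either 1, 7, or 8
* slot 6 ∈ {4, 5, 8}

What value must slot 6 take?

5

Among the 8 variables, 1 fits only slot 3 (and all 8 values in {1, 2, 3, 4, 5, 6, 7, 8} must be used), so slot 3 = 1.
The 7 still-open variables draw from only 7 values {2, 3, 4, 5, 6, 7, 8}, so each is used; only slot 5 can be 6, hence slot 5 = 6.
The 2 variables slot 4 and slot 7 are confined to {4, 8}, which locks those values in; drop them from slot 2, slot 6.
So slot 6 = 5.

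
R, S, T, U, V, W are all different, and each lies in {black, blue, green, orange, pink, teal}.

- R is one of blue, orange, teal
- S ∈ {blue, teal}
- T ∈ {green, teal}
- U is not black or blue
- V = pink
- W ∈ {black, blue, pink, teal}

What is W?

V has just one choice, so V = pink. Remove pink from U, W.
The 5 still-open variables together cover exactly {black, blue, green, orange, teal} — 5 values for 5 variables — and black appears only in W's list, so W = black.

black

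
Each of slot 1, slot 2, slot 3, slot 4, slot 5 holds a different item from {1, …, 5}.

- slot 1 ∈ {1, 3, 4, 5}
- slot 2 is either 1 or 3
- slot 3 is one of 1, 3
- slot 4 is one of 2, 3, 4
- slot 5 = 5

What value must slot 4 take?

2

slot 5 must be 5 (only option left). Remove 5 from slot 1.
Among the 4 still-open variables, 2 fits only slot 4 (and all 4 values in {1, 2, 3, 4} must be used), so slot 4 = 2.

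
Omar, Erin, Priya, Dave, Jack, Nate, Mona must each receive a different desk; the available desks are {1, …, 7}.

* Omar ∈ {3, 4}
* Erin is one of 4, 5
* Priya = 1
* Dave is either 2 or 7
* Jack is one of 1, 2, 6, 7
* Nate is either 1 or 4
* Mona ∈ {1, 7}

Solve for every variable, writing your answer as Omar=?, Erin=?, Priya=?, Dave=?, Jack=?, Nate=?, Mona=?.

Priya's domain is down to {1}, so Priya = 1. Remove 1 from Jack, Nate, Mona.
That leaves Nate = 4. So Omar, Erin can't be 4.
That leaves Mona = 7. So Dave, Jack can't be 7.
That leaves Omar = 3.
Erin must be 5 (only option left).
Dave's domain is down to {2}, so Dave = 2. Remove 2 from Jack.
That leaves Jack = 6.

Omar=3, Erin=5, Priya=1, Dave=2, Jack=6, Nate=4, Mona=7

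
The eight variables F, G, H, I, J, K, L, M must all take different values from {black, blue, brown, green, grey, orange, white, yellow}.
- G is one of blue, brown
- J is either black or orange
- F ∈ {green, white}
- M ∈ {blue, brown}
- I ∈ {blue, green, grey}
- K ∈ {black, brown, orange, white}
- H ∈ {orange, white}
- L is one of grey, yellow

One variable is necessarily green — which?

Among the 8 variables, yellow fits only L (and all 8 values in {black, blue, brown, green, grey, orange, white, yellow} must be used), so L = yellow.
Among the 7 still-open variables, grey fits only I (and all 7 values in {black, blue, brown, green, grey, orange, white} must be used), so I = grey.
The 6 still-open variables together cover exactly {black, blue, brown, green, orange, white} — 6 values for 6 variables — and green appears only in F's list, so F = green.

F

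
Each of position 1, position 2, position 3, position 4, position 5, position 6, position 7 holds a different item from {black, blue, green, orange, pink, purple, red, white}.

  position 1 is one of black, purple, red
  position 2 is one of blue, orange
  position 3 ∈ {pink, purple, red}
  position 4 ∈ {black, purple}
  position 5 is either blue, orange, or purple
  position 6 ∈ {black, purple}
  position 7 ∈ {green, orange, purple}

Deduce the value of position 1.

The 7 variables draw from only 7 values {black, blue, green, orange, pink, purple, red}, so each is used; only position 7 can be green, hence position 7 = green.
The 6 still-open variables draw from only 6 values {black, blue, orange, pink, purple, red}, so each is used; only position 3 can be pink, hence position 3 = pink.
Among the 5 still-open variables, red fits only position 1 (and all 5 values in {black, blue, orange, purple, red} must be used), so position 1 = red.

red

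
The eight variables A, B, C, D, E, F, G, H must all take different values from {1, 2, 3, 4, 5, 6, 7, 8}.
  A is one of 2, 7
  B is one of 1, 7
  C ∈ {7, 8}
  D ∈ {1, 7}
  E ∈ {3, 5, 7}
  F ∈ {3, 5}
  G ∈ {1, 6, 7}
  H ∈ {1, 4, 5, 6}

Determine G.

6

Among the 8 variables, 2 fits only A (and all 8 values in {1, 2, 3, 4, 5, 6, 7, 8} must be used), so A = 2.
Among the 7 still-open variables, 4 fits only H (and all 7 values in {1, 3, 4, 5, 6, 7, 8} must be used), so H = 4.
The 6 still-open variables draw from only 6 values {1, 3, 5, 6, 7, 8}, so each is used; only G can be 6, hence G = 6.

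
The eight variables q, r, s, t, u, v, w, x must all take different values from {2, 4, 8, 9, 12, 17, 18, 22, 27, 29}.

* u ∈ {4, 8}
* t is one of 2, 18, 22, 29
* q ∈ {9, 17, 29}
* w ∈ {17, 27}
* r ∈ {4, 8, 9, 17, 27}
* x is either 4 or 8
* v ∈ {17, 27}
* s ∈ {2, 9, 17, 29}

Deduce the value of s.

2

u and x share exactly the 2 values {4, 8}; by pigeonhole those values go to them, so strike 4, 8 from r.
v and w share exactly the 2 values {17, 27}; by pigeonhole those values go to them, so strike 17, 27 from q, r, s.
r must be 9 (only option left). So q, s can't be 9.
That leaves q = 29. So s, t can't be 29.
So s = 2.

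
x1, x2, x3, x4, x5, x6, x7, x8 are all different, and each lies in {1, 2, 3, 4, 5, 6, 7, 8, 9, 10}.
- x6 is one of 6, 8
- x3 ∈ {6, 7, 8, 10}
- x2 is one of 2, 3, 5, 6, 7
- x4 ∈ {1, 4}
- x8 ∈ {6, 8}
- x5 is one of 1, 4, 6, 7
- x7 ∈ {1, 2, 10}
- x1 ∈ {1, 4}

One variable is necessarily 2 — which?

x7

The 2 variables x1 and x4 are confined to {1, 4}, which locks those values in; drop them from x5, x7.
x6 and x8 share exactly the 2 values {6, 8}; by pigeonhole those values go to them, so strike 6, 8 from x2, x3, x5.
That leaves x5 = 7. Strike 7 from x2, x3.
That leaves x3 = 10. Strike 10 from x7.
So 2 goes to x7.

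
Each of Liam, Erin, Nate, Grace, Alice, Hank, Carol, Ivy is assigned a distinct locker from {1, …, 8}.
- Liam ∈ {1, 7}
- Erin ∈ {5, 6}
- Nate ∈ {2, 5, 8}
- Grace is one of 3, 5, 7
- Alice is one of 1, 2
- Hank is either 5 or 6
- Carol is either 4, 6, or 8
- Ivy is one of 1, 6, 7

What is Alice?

2

The 8 variables together cover exactly {1, 2, 3, 4, 5, 6, 7, 8} — 8 values for 8 variables — and 3 appears only in Grace's list, so Grace = 3.
Among the 7 still-open variables, 4 fits only Carol (and all 7 values in {1, 2, 4, 5, 6, 7, 8} must be used), so Carol = 4.
The 6 still-open variables draw from only 6 values {1, 2, 5, 6, 7, 8}, so each is used; only Nate can be 8, hence Nate = 8.
The 5 still-open variables together cover exactly {1, 2, 5, 6, 7} — 5 values for 5 variables — and 2 appears only in Alice's list, so Alice = 2.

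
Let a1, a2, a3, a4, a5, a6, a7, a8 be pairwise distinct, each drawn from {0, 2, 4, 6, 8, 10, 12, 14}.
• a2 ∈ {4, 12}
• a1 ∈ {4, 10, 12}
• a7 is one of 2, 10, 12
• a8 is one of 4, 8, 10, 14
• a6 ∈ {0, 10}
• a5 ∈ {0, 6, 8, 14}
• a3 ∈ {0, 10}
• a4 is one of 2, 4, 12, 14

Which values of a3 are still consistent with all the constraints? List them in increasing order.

The 8 variables draw from only 8 values {0, 2, 4, 6, 8, 10, 12, 14}, so each is used; only a5 can be 6, hence a5 = 6.
The 7 still-open variables draw from only 7 values {0, 2, 4, 8, 10, 12, 14}, so each is used; only a8 can be 8, hence a8 = 8.
The 6 still-open variables draw from only 6 values {0, 2, 4, 10, 12, 14}, so each is used; only a4 can be 14, hence a4 = 14.
The 5 still-open variables draw from only 5 values {0, 2, 4, 10, 12}, so each is used; only a7 can be 2, hence a7 = 2.
The 2 variables a3 and a6 are confined to {0, 10}, which locks those values in; drop them from a1.
No further eliminations apply; a3 can still be any of 0, 10.

0, 10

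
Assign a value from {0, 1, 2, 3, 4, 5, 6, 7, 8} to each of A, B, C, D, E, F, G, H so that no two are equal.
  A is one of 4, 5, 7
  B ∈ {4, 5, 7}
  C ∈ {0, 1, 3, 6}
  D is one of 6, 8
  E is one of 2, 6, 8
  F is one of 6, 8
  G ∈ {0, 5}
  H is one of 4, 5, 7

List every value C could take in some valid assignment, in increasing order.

D and F between them cover only {6, 8} — a naked pair. Remove those values from C, E.
That leaves E = 2.
A, B, H share exactly the 3 values {4, 5, 7}; by pigeonhole those values go to them, so strike 4, 5, 7 from G.
G's domain is down to {0}, so G = 0. Remove 0 from C.
No further eliminations apply; C can still be any of 1, 3.

1, 3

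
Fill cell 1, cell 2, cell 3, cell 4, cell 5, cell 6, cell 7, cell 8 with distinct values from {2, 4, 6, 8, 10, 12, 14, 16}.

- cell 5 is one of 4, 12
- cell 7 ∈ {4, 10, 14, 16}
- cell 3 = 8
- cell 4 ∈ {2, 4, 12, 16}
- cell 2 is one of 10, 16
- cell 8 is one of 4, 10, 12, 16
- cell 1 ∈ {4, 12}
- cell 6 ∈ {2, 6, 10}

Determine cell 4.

2

cell 3's domain is down to {8}, so cell 3 = 8.
The 7 still-open variables together cover exactly {2, 4, 6, 10, 12, 14, 16} — 7 values for 7 variables — and 6 appears only in cell 6's list, so cell 6 = 6.
The 6 still-open variables draw from only 6 values {2, 4, 10, 12, 14, 16}, so each is used; only cell 4 can be 2, hence cell 4 = 2.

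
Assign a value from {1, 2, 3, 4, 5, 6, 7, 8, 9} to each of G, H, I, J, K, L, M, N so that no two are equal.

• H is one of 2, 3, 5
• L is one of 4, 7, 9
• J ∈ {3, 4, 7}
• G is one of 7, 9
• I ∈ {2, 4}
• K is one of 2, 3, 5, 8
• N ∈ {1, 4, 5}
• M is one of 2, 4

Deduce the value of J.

3

The 8 variables together cover exactly {1, 2, 3, 4, 5, 7, 8, 9} — 8 values for 8 variables — and 1 appears only in N's list, so N = 1.
Among the 7 still-open variables, 8 fits only K (and all 7 values in {2, 3, 4, 5, 7, 8, 9} must be used), so K = 8.
Among the 6 still-open variables, 5 fits only H (and all 6 values in {2, 3, 4, 5, 7, 9} must be used), so H = 5.
The 5 still-open variables draw from only 5 values {2, 3, 4, 7, 9}, so each is used; only J can be 3, hence J = 3.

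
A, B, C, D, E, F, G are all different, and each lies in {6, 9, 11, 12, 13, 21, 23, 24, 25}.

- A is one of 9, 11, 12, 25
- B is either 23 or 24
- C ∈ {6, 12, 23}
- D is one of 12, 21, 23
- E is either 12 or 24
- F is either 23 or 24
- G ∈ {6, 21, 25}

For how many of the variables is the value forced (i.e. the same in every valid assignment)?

4

B and F share exactly the 2 values {23, 24}; by pigeonhole those values go to them, so strike 23, 24 from C, D, E.
That leaves E = 12. So A, C, D can't be 12.
C's domain is down to {6}, so C = 6. Remove 6 from G.
D has just one choice, so D = 21. So G can't be 21.
G must be 25 (only option left). Eliminate 25 elsewhere: A.
Determined: C=6, D=21, E=12, G=25. The other variables each still have more than one consistent value. That makes 4.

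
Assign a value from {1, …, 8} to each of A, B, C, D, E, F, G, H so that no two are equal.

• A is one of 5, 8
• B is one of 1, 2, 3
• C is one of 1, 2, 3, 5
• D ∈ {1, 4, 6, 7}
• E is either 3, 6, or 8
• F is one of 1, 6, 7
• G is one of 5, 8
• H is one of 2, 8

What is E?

Among the 8 variables, 4 fits only D (and all 8 values in {1, 2, 3, 4, 5, 6, 7, 8} must be used), so D = 4.
The 7 still-open variables draw from only 7 values {1, 2, 3, 5, 6, 7, 8}, so each is used; only F can be 7, hence F = 7.
The 6 still-open variables draw from only 6 values {1, 2, 3, 5, 6, 8}, so each is used; only E can be 6, hence E = 6.

6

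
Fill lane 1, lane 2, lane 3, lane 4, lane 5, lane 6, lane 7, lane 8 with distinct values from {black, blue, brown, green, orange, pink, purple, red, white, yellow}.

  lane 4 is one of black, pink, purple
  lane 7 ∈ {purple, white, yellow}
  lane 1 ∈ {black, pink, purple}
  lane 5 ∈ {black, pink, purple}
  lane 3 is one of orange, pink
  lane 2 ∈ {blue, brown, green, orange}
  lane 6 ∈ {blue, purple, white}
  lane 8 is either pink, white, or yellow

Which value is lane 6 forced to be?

blue

lane 1, lane 4, lane 5 share exactly the 3 values {black, pink, purple}; by pigeonhole those values go to them, so strike black, pink, purple from lane 3, lane 6, lane 7, lane 8.
lane 3 has just one choice, so lane 3 = orange. So lane 2 can't be orange.
lane 7 and lane 8 share exactly the 2 values {white, yellow}; by pigeonhole those values go to them, so strike white, yellow from lane 6.
So lane 6 = blue.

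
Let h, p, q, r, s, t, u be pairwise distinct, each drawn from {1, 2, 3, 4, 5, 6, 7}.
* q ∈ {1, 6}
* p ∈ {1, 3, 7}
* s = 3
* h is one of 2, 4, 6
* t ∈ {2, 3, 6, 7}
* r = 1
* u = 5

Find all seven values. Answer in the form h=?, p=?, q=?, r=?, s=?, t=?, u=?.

h=4, p=7, q=6, r=1, s=3, t=2, u=5

r's domain is down to {1}, so r = 1. Strike 1 from p, q.
s's domain is down to {3}, so s = 3. Remove 3 from p, t.
u has just one choice, so u = 5.
p's domain is down to {7}, so p = 7. Remove 7 from t.
q's domain is down to {6}, so q = 6. So h, t can't be 6.
t must be 2 (only option left). Strike 2 from h.
That leaves h = 4.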